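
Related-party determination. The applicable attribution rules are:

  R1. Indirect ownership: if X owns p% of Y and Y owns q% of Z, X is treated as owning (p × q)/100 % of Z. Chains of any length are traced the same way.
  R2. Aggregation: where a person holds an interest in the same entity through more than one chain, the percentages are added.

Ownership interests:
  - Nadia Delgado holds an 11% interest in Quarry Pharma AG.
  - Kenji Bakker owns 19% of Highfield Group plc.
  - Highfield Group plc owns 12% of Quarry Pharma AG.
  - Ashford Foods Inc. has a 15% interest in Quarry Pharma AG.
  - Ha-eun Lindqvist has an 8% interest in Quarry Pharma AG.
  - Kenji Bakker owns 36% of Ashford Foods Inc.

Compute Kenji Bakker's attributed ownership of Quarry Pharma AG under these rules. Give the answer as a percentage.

Chain via Ashford Foods Inc. (R1): 36% × 15% = 5.4% of Quarry Pharma AG.
Chain via Highfield Group plc (R1): 19% × 12% = 2.28% of Quarry Pharma AG.
Aggregating (R2): 5.4% + 2.28% = 7.68%.

7.68%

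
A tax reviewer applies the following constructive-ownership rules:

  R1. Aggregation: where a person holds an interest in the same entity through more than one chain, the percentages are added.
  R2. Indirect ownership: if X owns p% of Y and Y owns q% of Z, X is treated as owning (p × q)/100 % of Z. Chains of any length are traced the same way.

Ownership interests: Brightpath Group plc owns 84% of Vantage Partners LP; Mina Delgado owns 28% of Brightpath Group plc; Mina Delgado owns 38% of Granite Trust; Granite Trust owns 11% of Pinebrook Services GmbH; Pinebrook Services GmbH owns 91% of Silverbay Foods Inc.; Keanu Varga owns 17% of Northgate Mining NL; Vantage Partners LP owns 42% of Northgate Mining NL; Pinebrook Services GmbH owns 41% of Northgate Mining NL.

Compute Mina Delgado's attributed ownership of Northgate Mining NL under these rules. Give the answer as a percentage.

Chain via Granite Trust → Pinebrook Services GmbH (R2): 38% × 11% × 41% = 1.7138% of Northgate Mining NL.
Chain via Brightpath Group plc → Vantage Partners LP (R2): 28% × 84% × 42% = 9.8784% of Northgate Mining NL.
Aggregating (R1): 1.7138% + 9.8784% = 11.5922%.

11.5922%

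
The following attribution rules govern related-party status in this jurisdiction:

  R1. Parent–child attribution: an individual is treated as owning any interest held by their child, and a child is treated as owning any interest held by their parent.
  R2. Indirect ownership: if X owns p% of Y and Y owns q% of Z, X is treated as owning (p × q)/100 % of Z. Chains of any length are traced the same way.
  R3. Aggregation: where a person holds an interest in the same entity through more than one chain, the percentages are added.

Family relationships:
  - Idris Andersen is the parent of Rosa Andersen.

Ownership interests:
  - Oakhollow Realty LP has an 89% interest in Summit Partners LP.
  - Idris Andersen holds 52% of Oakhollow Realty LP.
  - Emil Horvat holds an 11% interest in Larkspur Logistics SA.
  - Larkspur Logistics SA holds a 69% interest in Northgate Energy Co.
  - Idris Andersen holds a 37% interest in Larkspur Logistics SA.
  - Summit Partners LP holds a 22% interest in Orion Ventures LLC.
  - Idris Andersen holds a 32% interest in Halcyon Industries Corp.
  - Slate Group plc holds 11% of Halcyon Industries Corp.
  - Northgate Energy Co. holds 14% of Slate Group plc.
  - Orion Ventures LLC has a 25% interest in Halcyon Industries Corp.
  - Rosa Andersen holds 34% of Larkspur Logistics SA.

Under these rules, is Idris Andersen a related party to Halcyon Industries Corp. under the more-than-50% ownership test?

By parent–child attribution (R1), Idris Andersen is treated as also owning Rosa Andersen's interest in Larkspur Logistics SA, giving 37% + 34% = 71%.
Chain via Oakhollow Realty LP → Summit Partners LP → Orion Ventures LLC (R2): 52% × 89% × 22% × 25% = 2.5454% of Halcyon Industries Corp.
Chain via Larkspur Logistics SA → Northgate Energy Co. → Slate Group plc (R2): 71% × 69% × 14% × 11% = 0.754446% of Halcyon Industries Corp.
Direct interest in Halcyon Industries Corp: 32%.
Aggregating (R3): 2.5454% + 0.754446% + 32% = 35.299846%.
35.299846% does not exceed the 50% threshold, so Idris is not a related party to Halcyon Industries Corp.

No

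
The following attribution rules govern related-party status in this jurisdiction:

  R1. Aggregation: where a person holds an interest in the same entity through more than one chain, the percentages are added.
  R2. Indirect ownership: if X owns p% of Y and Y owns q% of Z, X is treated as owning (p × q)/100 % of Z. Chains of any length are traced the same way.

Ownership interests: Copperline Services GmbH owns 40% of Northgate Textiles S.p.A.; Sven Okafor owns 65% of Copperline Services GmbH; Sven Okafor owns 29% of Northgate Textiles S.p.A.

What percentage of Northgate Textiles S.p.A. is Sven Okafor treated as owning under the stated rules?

Chain via Copperline Services GmbH (R2): 65% × 40% = 26% of Northgate Textiles S.p.A.
Direct interest in Northgate Textiles S.p.A: 29%.
Aggregating (R1): 26% + 29% = 55%.

55%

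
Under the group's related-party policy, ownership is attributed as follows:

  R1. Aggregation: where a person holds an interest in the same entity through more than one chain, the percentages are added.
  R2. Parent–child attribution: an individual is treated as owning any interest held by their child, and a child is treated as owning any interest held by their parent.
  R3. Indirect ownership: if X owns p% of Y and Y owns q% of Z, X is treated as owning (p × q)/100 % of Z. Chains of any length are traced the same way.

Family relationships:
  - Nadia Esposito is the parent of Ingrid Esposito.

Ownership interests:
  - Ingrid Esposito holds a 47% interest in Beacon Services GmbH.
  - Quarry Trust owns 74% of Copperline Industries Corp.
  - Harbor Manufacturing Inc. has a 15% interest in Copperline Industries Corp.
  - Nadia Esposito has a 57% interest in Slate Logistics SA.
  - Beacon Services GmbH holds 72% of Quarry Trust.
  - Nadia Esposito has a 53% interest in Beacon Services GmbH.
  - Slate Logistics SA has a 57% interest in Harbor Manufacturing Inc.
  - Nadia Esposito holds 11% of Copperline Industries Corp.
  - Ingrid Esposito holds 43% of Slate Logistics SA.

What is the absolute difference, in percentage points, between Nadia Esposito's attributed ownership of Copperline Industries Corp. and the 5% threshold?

By parent–child attribution (R2), Nadia Esposito is treated as also owning Ingrid Esposito's interest in Beacon Services GmbH, giving 53% + 47% = 100%.
By parent–child attribution (R2), Nadia Esposito is treated as also owning Ingrid Esposito's interest in Slate Logistics SA, giving 57% + 43% = 100%.
Chain via Beacon Services GmbH → Quarry Trust (R3): 100% × 72% × 74% = 53.28% of Copperline Industries Corp.
Chain via Slate Logistics SA → Harbor Manufacturing Inc. (R3): 100% × 57% × 15% = 8.55% of Copperline Industries Corp.
Direct interest in Copperline Industries Corp: 11%.
Aggregating (R1): 53.28% + 8.55% + 11% = 72.83%.
72.83% exceeds the 5% threshold by 67.83 percentage points.

67.83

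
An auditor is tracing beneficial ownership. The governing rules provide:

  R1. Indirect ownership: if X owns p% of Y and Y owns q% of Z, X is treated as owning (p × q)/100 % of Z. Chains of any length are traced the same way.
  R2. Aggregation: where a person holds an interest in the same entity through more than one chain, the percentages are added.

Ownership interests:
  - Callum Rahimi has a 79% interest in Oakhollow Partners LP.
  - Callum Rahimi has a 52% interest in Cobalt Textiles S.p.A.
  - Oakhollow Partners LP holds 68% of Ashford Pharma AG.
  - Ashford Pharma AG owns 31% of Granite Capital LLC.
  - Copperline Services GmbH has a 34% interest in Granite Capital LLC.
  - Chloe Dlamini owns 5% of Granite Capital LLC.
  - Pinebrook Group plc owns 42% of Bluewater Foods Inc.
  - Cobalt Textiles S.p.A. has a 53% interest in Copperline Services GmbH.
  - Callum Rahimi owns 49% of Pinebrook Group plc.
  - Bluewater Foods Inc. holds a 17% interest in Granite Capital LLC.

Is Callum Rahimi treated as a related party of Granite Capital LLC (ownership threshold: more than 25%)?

Chain via Pinebrook Group plc → Bluewater Foods Inc. (R1): 49% × 42% × 17% = 3.4986% of Granite Capital LLC.
Chain via Cobalt Textiles S.p.A. → Copperline Services GmbH (R1): 52% × 53% × 34% = 9.3704% of Granite Capital LLC.
Chain via Oakhollow Partners LP → Ashford Pharma AG (R1): 79% × 68% × 31% = 16.6532% of Granite Capital LLC.
Aggregating (R2): 3.4986% + 9.3704% + 16.6532% = 29.5222%.
29.5222% exceeds the 25% threshold, so Callum is a related party to Granite Capital LLC.

Yes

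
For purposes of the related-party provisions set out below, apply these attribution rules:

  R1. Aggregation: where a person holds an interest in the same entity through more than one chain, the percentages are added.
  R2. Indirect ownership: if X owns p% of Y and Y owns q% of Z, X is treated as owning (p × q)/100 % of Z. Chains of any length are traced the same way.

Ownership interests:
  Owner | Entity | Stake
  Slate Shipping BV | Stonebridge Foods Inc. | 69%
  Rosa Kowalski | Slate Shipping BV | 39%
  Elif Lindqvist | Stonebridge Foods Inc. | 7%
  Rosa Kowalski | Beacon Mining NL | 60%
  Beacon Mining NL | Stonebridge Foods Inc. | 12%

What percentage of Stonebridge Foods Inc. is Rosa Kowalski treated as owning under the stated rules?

Chain via Beacon Mining NL (R2): 60% × 12% = 7.2% of Stonebridge Foods Inc.
Chain via Slate Shipping BV (R2): 39% × 69% = 26.91% of Stonebridge Foods Inc.
Aggregating (R1): 7.2% + 26.91% = 34.11%.

34.11%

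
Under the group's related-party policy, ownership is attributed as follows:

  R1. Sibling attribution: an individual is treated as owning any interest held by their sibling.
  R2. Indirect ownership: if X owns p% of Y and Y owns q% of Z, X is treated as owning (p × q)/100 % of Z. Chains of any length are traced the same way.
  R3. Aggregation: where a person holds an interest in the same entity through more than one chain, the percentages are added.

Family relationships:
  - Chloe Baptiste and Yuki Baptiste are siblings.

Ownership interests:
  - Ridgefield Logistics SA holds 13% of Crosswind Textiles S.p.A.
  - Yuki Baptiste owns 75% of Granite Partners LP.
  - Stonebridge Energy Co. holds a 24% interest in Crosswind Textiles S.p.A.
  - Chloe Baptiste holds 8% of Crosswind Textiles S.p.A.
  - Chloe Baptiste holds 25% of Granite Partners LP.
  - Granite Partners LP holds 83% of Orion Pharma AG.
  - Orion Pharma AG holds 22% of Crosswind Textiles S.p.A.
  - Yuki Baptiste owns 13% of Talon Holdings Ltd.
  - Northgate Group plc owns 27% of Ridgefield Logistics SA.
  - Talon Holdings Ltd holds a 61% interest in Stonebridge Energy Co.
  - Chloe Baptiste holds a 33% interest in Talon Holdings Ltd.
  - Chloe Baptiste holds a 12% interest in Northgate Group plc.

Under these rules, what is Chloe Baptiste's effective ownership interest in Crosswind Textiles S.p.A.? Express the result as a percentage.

By sibling attribution (R1), Chloe Baptiste is treated as also owning Yuki Baptiste's interest in Granite Partners LP, giving 25% + 75% = 100%.
By sibling attribution (R1), Chloe Baptiste is treated as also owning Yuki Baptiste's interest in Talon Holdings Ltd, giving 33% + 13% = 46%.
Chain via Northgate Group plc → Ridgefield Logistics SA (R2): 12% × 27% × 13% = 0.4212% of Crosswind Textiles S.p.A.
Chain via Granite Partners LP → Orion Pharma AG (R2): 100% × 83% × 22% = 18.26% of Crosswind Textiles S.p.A.
Chain via Talon Holdings Ltd → Stonebridge Energy Co. (R2): 46% × 61% × 24% = 6.7344% of Crosswind Textiles S.p.A.
Direct interest in Crosswind Textiles S.p.A: 8%.
Aggregating (R3): 0.4212% + 18.26% + 6.7344% + 8% = 33.4156%.

33.4156%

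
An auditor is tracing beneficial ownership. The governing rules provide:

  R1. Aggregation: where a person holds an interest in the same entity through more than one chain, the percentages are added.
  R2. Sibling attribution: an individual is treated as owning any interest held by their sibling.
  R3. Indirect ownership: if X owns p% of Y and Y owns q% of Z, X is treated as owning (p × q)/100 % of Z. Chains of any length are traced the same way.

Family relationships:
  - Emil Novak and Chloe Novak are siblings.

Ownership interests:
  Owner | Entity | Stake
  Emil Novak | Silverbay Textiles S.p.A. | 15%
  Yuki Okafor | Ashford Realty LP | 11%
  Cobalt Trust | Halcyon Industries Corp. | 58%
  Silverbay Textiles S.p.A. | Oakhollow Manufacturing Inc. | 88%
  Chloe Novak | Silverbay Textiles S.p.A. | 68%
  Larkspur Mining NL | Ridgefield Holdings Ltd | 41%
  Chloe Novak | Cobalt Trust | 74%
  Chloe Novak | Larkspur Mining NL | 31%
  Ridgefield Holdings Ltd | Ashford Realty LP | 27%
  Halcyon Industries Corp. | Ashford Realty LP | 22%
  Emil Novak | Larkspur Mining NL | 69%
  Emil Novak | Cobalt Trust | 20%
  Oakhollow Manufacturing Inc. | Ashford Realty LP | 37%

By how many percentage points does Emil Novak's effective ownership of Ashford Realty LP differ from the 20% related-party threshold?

By sibling attribution (R2), Emil Novak is treated as also owning Chloe Novak's interest in Silverbay Textiles S.p.A, giving 15% + 68% = 83%.
By sibling attribution (R2), Emil Novak is treated as also owning Chloe Novak's interest in Cobalt Trust, giving 20% + 74% = 94%.
By sibling attribution (R2), Emil Novak is treated as also owning Chloe Novak's interest in Larkspur Mining NL, giving 69% + 31% = 100%.
Chain via Silverbay Textiles S.p.A. → Oakhollow Manufacturing Inc. (R3): 83% × 88% × 37% = 27.0248% of Ashford Realty LP.
Chain via Cobalt Trust → Halcyon Industries Corp. (R3): 94% × 58% × 22% = 11.9944% of Ashford Realty LP.
Chain via Larkspur Mining NL → Ridgefield Holdings Ltd (R3): 100% × 41% × 27% = 11.07% of Ashford Realty LP.
Aggregating (R1): 27.0248% + 11.9944% + 11.07% = 50.0892%.
50.0892% exceeds the 20% threshold by 30.0892 percentage points.

30.0892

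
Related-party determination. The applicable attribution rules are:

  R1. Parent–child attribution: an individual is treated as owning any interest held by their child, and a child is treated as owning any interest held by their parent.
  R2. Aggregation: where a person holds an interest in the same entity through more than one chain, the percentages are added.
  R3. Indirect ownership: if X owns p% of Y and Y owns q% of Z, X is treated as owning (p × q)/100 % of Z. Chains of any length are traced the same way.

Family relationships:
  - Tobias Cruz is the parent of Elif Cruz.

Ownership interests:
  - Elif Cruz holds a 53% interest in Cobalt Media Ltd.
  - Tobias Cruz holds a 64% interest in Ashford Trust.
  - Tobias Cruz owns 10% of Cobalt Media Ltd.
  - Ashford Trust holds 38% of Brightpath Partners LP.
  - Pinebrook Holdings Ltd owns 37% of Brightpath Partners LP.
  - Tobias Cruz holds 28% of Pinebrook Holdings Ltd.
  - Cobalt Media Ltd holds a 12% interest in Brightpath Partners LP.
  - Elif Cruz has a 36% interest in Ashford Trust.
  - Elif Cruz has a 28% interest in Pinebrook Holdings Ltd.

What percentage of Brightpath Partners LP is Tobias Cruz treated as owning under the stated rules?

66.28%

By parent–child attribution (R1), Tobias Cruz is treated as also owning Elif Cruz's interest in Cobalt Media Ltd, giving 10% + 53% = 63%.
By parent–child attribution (R1), Tobias Cruz is treated as also owning Elif Cruz's interest in Pinebrook Holdings Ltd, giving 28% + 28% = 56%.
By parent–child attribution (R1), Tobias Cruz is treated as also owning Elif Cruz's interest in Ashford Trust, giving 64% + 36% = 100%.
Chain via Cobalt Media Ltd (R3): 63% × 12% = 7.56% of Brightpath Partners LP.
Chain via Pinebrook Holdings Ltd (R3): 56% × 37% = 20.72% of Brightpath Partners LP.
Chain via Ashford Trust (R3): 100% × 38% = 38% of Brightpath Partners LP.
Aggregating (R2): 7.56% + 20.72% + 38% = 66.28%.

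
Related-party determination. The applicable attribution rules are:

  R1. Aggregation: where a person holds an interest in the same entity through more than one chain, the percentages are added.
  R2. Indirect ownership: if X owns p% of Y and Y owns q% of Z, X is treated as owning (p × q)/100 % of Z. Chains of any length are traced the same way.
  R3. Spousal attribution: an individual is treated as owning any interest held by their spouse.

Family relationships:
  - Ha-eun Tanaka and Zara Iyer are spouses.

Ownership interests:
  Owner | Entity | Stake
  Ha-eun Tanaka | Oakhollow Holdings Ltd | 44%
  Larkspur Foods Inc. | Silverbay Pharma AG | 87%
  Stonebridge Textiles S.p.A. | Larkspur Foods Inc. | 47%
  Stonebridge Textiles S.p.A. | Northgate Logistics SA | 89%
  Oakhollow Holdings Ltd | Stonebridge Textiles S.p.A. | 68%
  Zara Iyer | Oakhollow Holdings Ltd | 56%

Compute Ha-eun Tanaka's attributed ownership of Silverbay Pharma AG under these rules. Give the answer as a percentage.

By spousal attribution (R3), Ha-eun Tanaka is treated as also owning Zara Iyer's interest in Oakhollow Holdings Ltd, giving 44% + 56% = 100%.
Chain via Oakhollow Holdings Ltd → Stonebridge Textiles S.p.A. → Larkspur Foods Inc. (R2): 100% × 68% × 47% × 87% = 27.8052% of Silverbay Pharma AG.

27.8052%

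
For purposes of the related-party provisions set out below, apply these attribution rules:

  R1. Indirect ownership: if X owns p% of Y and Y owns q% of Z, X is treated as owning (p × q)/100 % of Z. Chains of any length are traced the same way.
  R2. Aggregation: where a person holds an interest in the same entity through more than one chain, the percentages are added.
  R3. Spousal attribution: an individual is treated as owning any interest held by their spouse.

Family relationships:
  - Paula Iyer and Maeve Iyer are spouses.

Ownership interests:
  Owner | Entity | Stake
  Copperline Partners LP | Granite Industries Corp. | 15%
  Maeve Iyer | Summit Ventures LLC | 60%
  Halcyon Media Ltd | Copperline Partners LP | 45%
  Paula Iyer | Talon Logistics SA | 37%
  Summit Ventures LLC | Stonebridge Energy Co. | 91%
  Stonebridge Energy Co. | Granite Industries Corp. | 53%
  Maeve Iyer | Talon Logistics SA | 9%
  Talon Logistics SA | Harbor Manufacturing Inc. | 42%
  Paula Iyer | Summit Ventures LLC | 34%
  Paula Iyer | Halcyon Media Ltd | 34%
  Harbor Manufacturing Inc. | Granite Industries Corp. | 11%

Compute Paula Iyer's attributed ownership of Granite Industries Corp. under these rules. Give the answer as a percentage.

49.7564%

By spousal attribution (R3), Paula Iyer is treated as also owning Maeve Iyer's interest in Talon Logistics SA, giving 37% + 9% = 46%.
By spousal attribution (R3), Paula Iyer is treated as also owning Maeve Iyer's interest in Summit Ventures LLC, giving 34% + 60% = 94%.
Chain via Talon Logistics SA → Harbor Manufacturing Inc. (R1): 46% × 42% × 11% = 2.1252% of Granite Industries Corp.
Chain via Halcyon Media Ltd → Copperline Partners LP (R1): 34% × 45% × 15% = 2.295% of Granite Industries Corp.
Chain via Summit Ventures LLC → Stonebridge Energy Co. (R1): 94% × 91% × 53% = 45.3362% of Granite Industries Corp.
Aggregating (R2): 2.1252% + 2.295% + 45.3362% = 49.7564%.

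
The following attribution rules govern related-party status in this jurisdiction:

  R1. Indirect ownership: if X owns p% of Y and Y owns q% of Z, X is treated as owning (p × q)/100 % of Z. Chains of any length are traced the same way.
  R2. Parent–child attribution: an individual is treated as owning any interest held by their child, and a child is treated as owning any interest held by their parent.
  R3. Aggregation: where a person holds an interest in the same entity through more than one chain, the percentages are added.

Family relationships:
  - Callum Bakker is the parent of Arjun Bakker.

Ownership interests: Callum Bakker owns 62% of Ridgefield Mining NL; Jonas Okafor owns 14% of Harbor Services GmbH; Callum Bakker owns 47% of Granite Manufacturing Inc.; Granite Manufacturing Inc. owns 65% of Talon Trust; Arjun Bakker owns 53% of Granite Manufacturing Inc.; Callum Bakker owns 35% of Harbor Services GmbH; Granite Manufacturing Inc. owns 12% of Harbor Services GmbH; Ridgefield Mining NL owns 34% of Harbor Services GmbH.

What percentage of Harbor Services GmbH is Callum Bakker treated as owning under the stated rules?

68.08%

By parent–child attribution (R2), Callum Bakker is treated as also owning Arjun Bakker's interest in Granite Manufacturing Inc, giving 47% + 53% = 100%.
Chain via Granite Manufacturing Inc. (R1): 100% × 12% = 12% of Harbor Services GmbH.
Chain via Ridgefield Mining NL (R1): 62% × 34% = 21.08% of Harbor Services GmbH.
Direct interest in Harbor Services GmbH: 35%.
Aggregating (R3): 12% + 21.08% + 35% = 68.08%.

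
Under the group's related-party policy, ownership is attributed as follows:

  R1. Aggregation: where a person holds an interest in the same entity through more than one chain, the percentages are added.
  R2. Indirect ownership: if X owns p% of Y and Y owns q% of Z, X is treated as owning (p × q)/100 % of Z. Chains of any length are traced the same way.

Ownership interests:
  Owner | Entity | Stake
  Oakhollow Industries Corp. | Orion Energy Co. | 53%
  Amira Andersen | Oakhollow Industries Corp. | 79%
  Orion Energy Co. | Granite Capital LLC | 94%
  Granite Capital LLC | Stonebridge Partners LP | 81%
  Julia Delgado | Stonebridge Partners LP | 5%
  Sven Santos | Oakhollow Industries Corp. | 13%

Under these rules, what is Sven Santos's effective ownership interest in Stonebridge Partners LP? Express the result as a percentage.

Chain via Oakhollow Industries Corp. → Orion Energy Co. → Granite Capital LLC (R2): 13% × 53% × 94% × 81% = 5.246046% of Stonebridge Partners LP.

5.246046%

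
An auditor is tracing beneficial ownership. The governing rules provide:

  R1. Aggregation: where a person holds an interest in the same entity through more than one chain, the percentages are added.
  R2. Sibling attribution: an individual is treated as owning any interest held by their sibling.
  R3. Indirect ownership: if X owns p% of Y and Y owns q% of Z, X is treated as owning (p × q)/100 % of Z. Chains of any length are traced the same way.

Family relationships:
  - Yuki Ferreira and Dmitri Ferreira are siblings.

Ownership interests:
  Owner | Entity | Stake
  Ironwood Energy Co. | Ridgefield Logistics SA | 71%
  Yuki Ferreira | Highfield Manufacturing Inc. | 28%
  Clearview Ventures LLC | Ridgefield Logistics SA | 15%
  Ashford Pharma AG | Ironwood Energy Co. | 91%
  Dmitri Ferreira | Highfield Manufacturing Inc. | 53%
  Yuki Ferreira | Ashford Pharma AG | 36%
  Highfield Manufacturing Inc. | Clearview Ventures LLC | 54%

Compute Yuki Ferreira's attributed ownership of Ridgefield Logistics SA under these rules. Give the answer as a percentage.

29.8206%

By sibling attribution (R2), Yuki Ferreira is treated as also owning Dmitri Ferreira's interest in Highfield Manufacturing Inc, giving 28% + 53% = 81%.
Chain via Highfield Manufacturing Inc. → Clearview Ventures LLC (R3): 81% × 54% × 15% = 6.561% of Ridgefield Logistics SA.
Chain via Ashford Pharma AG → Ironwood Energy Co. (R3): 36% × 91% × 71% = 23.2596% of Ridgefield Logistics SA.
Aggregating (R1): 6.561% + 23.2596% = 29.8206%.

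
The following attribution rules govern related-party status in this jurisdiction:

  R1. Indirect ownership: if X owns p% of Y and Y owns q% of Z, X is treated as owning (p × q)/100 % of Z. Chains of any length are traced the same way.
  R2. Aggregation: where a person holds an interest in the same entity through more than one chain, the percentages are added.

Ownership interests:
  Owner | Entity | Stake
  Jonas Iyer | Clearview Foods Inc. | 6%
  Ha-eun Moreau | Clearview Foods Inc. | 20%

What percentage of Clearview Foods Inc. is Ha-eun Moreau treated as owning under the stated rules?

Direct interest in Clearview Foods Inc: 20%.

20%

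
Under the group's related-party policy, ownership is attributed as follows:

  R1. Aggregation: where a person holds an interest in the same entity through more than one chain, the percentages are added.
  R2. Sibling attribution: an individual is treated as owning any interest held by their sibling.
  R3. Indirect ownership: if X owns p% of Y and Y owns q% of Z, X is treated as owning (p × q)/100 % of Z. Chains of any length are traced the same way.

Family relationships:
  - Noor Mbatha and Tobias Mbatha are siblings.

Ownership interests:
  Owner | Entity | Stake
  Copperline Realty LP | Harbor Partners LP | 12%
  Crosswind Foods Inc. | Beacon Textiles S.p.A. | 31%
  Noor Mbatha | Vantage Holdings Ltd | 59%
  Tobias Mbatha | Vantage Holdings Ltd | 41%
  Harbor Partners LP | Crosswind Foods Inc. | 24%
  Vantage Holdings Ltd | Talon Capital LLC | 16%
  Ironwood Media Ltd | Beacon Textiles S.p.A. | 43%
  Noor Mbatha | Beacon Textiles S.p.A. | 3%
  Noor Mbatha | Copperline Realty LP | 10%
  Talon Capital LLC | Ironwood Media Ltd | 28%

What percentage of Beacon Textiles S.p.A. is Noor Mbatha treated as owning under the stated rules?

5.01568%

By sibling attribution (R2), Noor Mbatha is treated as also owning Tobias Mbatha's interest in Vantage Holdings Ltd, giving 59% + 41% = 100%.
Chain via Vantage Holdings Ltd → Talon Capital LLC → Ironwood Media Ltd (R3): 100% × 16% × 28% × 43% = 1.9264% of Beacon Textiles S.p.A.
Chain via Copperline Realty LP → Harbor Partners LP → Crosswind Foods Inc. (R3): 10% × 12% × 24% × 31% = 0.08928% of Beacon Textiles S.p.A.
Direct interest in Beacon Textiles S.p.A: 3%.
Aggregating (R1): 1.9264% + 0.08928% + 3% = 5.01568%.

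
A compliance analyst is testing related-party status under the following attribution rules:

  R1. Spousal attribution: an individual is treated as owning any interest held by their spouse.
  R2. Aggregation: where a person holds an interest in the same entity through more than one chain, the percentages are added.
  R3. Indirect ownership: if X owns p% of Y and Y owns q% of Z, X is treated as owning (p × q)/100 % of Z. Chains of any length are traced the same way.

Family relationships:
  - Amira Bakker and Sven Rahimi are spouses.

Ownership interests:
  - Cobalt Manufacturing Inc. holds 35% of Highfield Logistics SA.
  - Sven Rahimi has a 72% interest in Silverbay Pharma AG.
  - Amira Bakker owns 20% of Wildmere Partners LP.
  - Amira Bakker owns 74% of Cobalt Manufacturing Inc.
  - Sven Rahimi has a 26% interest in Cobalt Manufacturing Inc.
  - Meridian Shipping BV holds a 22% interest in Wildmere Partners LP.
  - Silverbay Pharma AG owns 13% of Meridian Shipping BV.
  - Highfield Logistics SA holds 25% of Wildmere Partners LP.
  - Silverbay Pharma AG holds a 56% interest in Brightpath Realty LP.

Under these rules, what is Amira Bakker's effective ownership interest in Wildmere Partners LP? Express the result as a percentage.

30.8092%

By spousal attribution (R1), Amira Bakker is treated as also owning Sven Rahimi's interest in Cobalt Manufacturing Inc, giving 74% + 26% = 100%.
By spousal attribution (R1), Amira Bakker is treated as owning Sven Rahimi's 72% interest in Silverbay Pharma AG.
Chain via Cobalt Manufacturing Inc. → Highfield Logistics SA (R3): 100% × 35% × 25% = 8.75% of Wildmere Partners LP.
Direct interest in Wildmere Partners LP: 20%.
Chain via Silverbay Pharma AG → Meridian Shipping BV (R3): 72% × 13% × 22% = 2.0592% of Wildmere Partners LP.
Aggregating (R2): 8.75% + 20% + 2.0592% = 30.8092%.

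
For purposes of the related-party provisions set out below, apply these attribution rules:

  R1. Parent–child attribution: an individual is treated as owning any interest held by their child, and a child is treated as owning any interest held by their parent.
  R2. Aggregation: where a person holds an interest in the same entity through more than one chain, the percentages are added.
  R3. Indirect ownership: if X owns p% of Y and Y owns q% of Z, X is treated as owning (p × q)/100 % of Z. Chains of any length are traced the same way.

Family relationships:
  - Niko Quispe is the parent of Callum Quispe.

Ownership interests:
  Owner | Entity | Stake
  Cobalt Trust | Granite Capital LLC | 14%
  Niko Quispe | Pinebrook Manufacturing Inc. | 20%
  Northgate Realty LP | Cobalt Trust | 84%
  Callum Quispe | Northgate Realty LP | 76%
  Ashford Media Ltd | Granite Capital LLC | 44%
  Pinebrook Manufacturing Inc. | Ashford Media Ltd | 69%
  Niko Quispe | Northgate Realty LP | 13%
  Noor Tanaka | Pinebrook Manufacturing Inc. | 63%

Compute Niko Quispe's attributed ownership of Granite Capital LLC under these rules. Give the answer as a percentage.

16.5384%

By parent–child attribution (R1), Niko Quispe is treated as also owning Callum Quispe's interest in Northgate Realty LP, giving 13% + 76% = 89%.
Chain via Northgate Realty LP → Cobalt Trust (R3): 89% × 84% × 14% = 10.4664% of Granite Capital LLC.
Chain via Pinebrook Manufacturing Inc. → Ashford Media Ltd (R3): 20% × 69% × 44% = 6.072% of Granite Capital LLC.
Aggregating (R2): 10.4664% + 6.072% = 16.5384%.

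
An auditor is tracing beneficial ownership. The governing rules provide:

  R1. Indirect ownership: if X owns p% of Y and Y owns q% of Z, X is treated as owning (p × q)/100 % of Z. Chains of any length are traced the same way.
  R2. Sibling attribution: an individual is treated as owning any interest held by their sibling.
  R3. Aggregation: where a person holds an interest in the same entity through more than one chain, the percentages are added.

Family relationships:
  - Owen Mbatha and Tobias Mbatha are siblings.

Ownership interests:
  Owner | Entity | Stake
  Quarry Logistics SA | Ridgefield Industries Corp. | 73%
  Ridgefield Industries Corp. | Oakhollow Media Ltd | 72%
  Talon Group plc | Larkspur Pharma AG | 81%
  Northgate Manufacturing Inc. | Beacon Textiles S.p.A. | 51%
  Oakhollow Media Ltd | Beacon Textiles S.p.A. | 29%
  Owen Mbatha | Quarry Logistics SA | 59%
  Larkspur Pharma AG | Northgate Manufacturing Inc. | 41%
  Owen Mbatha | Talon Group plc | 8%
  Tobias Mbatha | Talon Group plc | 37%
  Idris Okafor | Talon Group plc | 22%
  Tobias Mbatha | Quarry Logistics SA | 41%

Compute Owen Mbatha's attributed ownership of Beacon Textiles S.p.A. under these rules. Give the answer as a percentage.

22.864095%

By sibling attribution (R2), Owen Mbatha is treated as also owning Tobias Mbatha's interest in Quarry Logistics SA, giving 59% + 41% = 100%.
By sibling attribution (R2), Owen Mbatha is treated as also owning Tobias Mbatha's interest in Talon Group plc, giving 8% + 37% = 45%.
Chain via Quarry Logistics SA → Ridgefield Industries Corp. → Oakhollow Media Ltd (R1): 100% × 73% × 72% × 29% = 15.2424% of Beacon Textiles S.p.A.
Chain via Talon Group plc → Larkspur Pharma AG → Northgate Manufacturing Inc. (R1): 45% × 81% × 41% × 51% = 7.621695% of Beacon Textiles S.p.A.
Aggregating (R3): 15.2424% + 7.621695% = 22.864095%.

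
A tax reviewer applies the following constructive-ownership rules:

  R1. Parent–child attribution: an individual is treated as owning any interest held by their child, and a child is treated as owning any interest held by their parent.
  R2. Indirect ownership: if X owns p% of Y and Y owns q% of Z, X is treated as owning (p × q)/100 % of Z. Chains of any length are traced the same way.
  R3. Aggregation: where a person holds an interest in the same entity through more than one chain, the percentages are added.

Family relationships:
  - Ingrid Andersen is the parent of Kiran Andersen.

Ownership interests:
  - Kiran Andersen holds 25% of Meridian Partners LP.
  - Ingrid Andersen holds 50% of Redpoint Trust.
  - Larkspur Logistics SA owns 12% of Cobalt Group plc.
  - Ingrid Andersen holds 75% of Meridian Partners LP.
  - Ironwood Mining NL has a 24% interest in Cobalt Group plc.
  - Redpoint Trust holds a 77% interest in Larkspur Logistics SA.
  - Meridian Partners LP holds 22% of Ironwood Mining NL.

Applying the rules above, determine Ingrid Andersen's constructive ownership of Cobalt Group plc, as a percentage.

9.9%

By parent–child attribution (R1), Ingrid Andersen is treated as also owning Kiran Andersen's interest in Meridian Partners LP, giving 75% + 25% = 100%.
Chain via Redpoint Trust → Larkspur Logistics SA (R2): 50% × 77% × 12% = 4.62% of Cobalt Group plc.
Chain via Meridian Partners LP → Ironwood Mining NL (R2): 100% × 22% × 24% = 5.28% of Cobalt Group plc.
Aggregating (R3): 4.62% + 5.28% = 9.9%.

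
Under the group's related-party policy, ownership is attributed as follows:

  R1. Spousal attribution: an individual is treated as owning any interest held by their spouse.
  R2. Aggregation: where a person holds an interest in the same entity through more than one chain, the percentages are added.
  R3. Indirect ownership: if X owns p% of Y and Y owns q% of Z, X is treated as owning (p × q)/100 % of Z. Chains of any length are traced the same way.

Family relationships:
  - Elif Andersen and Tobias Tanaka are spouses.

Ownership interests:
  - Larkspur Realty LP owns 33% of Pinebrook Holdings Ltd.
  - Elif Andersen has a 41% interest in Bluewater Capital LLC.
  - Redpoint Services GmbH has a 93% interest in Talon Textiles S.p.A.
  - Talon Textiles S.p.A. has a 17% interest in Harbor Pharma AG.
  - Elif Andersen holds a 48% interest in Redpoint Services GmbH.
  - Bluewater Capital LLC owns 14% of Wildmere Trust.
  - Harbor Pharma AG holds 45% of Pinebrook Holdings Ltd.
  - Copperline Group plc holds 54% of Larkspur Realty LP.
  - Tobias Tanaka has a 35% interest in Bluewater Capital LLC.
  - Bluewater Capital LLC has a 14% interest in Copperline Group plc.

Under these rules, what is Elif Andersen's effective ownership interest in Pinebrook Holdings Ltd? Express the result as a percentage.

5.311008%

By spousal attribution (R1), Elif Andersen is treated as also owning Tobias Tanaka's interest in Bluewater Capital LLC, giving 41% + 35% = 76%.
Chain via Bluewater Capital LLC → Copperline Group plc → Larkspur Realty LP (R3): 76% × 14% × 54% × 33% = 1.896048% of Pinebrook Holdings Ltd.
Chain via Redpoint Services GmbH → Talon Textiles S.p.A. → Harbor Pharma AG (R3): 48% × 93% × 17% × 45% = 3.41496% of Pinebrook Holdings Ltd.
Aggregating (R2): 1.896048% + 3.41496% = 5.311008%.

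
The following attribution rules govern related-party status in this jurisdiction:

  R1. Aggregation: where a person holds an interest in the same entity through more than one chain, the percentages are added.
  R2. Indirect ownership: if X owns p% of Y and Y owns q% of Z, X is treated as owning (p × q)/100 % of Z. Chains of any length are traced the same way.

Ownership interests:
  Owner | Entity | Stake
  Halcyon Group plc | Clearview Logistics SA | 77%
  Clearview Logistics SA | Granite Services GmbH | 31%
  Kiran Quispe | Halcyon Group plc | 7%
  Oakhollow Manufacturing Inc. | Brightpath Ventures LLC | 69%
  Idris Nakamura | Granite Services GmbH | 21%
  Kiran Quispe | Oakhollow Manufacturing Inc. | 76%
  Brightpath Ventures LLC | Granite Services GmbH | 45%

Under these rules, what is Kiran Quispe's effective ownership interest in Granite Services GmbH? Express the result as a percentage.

Chain via Oakhollow Manufacturing Inc. → Brightpath Ventures LLC (R2): 76% × 69% × 45% = 23.598% of Granite Services GmbH.
Chain via Halcyon Group plc → Clearview Logistics SA (R2): 7% × 77% × 31% = 1.6709% of Granite Services GmbH.
Aggregating (R1): 23.598% + 1.6709% = 25.2689%.

25.2689%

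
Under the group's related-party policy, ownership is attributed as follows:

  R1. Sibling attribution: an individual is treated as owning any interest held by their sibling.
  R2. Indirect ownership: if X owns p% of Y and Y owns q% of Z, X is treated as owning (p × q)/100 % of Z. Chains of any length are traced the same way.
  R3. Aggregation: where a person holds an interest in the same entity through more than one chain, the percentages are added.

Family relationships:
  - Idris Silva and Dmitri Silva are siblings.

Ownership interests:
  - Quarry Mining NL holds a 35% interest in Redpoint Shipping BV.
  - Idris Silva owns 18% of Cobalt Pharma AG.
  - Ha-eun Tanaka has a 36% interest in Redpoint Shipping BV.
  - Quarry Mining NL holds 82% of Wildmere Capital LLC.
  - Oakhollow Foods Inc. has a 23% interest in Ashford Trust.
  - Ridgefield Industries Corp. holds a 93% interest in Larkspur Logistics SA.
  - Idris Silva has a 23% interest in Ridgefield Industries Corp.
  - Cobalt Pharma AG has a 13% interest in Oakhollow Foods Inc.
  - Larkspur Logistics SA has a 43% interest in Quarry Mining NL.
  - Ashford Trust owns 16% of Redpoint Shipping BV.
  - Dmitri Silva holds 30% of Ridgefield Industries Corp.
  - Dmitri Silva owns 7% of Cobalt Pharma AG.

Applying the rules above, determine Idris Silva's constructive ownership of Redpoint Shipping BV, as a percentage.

7.537745%

By sibling attribution (R1), Idris Silva is treated as also owning Dmitri Silva's interest in Ridgefield Industries Corp, giving 23% + 30% = 53%.
By sibling attribution (R1), Idris Silva is treated as also owning Dmitri Silva's interest in Cobalt Pharma AG, giving 18% + 7% = 25%.
Chain via Ridgefield Industries Corp. → Larkspur Logistics SA → Quarry Mining NL (R2): 53% × 93% × 43% × 35% = 7.418145% of Redpoint Shipping BV.
Chain via Cobalt Pharma AG → Oakhollow Foods Inc. → Ashford Trust (R2): 25% × 13% × 23% × 16% = 0.1196% of Redpoint Shipping BV.
Aggregating (R3): 7.418145% + 0.1196% = 7.537745%.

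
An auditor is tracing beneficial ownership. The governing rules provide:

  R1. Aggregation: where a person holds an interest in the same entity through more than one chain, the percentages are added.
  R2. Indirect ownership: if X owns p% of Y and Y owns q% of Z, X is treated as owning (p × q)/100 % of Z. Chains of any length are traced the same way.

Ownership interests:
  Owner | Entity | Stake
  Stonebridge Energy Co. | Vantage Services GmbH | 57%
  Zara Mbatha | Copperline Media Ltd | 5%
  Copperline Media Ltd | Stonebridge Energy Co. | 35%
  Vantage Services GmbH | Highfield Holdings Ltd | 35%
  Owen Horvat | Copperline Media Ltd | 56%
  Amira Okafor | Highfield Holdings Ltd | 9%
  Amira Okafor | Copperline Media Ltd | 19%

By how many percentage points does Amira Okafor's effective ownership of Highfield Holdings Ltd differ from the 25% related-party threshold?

Chain via Copperline Media Ltd → Stonebridge Energy Co. → Vantage Services GmbH (R2): 19% × 35% × 57% × 35% = 1.326675% of Highfield Holdings Ltd.
Direct interest in Highfield Holdings Ltd: 9%.
Aggregating (R1): 1.326675% + 9% = 10.326675%.
10.326675% falls short of the 25% threshold by 14.673325 percentage points.

14.673325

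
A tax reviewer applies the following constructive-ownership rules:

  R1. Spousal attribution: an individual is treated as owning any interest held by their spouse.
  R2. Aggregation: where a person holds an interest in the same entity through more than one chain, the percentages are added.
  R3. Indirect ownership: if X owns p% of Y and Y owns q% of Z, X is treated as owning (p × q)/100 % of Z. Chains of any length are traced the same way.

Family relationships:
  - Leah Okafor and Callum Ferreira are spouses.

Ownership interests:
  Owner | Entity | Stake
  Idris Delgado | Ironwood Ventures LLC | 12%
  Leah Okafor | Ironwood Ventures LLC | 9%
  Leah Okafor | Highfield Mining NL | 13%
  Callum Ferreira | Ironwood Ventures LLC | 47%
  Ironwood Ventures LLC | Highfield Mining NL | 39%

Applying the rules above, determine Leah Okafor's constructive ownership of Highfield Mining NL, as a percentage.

34.84%

By spousal attribution (R1), Leah Okafor is treated as also owning Callum Ferreira's interest in Ironwood Ventures LLC, giving 9% + 47% = 56%.
Chain via Ironwood Ventures LLC (R3): 56% × 39% = 21.84% of Highfield Mining NL.
Direct interest in Highfield Mining NL: 13%.
Aggregating (R2): 21.84% + 13% = 34.84%.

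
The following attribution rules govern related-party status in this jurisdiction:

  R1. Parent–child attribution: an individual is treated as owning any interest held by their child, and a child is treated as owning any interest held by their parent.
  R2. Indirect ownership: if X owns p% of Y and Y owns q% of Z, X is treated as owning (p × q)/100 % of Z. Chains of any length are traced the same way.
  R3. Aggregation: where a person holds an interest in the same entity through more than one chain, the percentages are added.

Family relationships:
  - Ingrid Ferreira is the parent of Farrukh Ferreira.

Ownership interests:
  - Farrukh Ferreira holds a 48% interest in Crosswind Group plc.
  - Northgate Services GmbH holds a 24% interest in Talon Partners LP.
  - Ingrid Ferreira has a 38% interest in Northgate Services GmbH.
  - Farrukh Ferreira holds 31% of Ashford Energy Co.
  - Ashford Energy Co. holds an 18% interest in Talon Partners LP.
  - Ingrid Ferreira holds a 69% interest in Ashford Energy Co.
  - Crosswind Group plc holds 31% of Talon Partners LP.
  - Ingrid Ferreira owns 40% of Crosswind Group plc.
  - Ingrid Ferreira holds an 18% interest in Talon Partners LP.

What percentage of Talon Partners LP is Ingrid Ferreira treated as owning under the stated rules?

72.4%

By parent–child attribution (R1), Ingrid Ferreira is treated as also owning Farrukh Ferreira's interest in Crosswind Group plc, giving 40% + 48% = 88%.
By parent–child attribution (R1), Ingrid Ferreira is treated as also owning Farrukh Ferreira's interest in Ashford Energy Co, giving 69% + 31% = 100%.
Chain via Crosswind Group plc (R2): 88% × 31% = 27.28% of Talon Partners LP.
Chain via Ashford Energy Co. (R2): 100% × 18% = 18% of Talon Partners LP.
Chain via Northgate Services GmbH (R2): 38% × 24% = 9.12% of Talon Partners LP.
Direct interest in Talon Partners LP: 18%.
Aggregating (R3): 27.28% + 18% + 9.12% + 18% = 72.4%.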